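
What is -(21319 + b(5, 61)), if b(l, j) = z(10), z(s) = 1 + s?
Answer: -21330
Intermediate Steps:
b(l, j) = 11 (b(l, j) = 1 + 10 = 11)
-(21319 + b(5, 61)) = -(21319 + 11) = -1*21330 = -21330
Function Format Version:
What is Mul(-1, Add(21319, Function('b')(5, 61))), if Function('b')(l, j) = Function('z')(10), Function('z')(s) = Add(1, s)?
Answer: -21330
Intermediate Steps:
Function('b')(l, j) = 11 (Function('b')(l, j) = Add(1, 10) = 11)
Mul(-1, Add(21319, Function('b')(5, 61))) = Mul(-1, Add(21319, 11)) = Mul(-1, 21330) = -21330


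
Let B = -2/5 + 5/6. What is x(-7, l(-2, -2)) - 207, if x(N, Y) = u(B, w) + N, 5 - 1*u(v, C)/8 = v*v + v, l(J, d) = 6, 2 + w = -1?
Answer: -40268/225 ≈ -178.97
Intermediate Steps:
w = -3 (w = -2 - 1 = -3)
B = 13/30 (B = -2*1/5 + 5*(1/6) = -2/5 + 5/6 = 13/30 ≈ 0.43333)
u(v, C) = 40 - 8*v - 8*v**2 (u(v, C) = 40 - 8*(v*v + v) = 40 - 8*(v**2 + v) = 40 - 8*(v + v**2) = 40 + (-8*v - 8*v**2) = 40 - 8*v - 8*v**2)
x(N, Y) = 7882/225 + N (x(N, Y) = (40 - 8*13/30 - 8*(13/30)**2) + N = (40 - 52/15 - 8*169/900) + N = (40 - 52/15 - 338/225) + N = 7882/225 + N)
x(-7, l(-2, -2)) - 207 = (7882/225 - 7) - 207 = 6307/225 - 207 = -40268/225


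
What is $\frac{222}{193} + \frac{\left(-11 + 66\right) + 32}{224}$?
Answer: $\frac{66519}{43232} \approx 1.5387$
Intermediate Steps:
$\frac{222}{193} + \frac{\left(-11 + 66\right) + 32}{224} = 222 \cdot \frac{1}{193} + \left(55 + 32\right) \frac{1}{224} = \frac{222}{193} + 87 \cdot \frac{1}{224} = \frac{222}{193} + \frac{87}{224} = \frac{66519}{43232}$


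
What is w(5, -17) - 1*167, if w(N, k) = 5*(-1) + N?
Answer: -167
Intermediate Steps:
w(N, k) = -5 + N
w(5, -17) - 1*167 = (-5 + 5) - 1*167 = 0 - 167 = -167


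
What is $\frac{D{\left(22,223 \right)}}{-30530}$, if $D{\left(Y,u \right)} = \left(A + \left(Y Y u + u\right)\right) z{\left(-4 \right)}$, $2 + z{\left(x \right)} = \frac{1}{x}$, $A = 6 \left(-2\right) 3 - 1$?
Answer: $\frac{486531}{61060} \approx 7.9681$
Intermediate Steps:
$A = -37$ ($A = \left(-12\right) 3 - 1 = -36 - 1 = -37$)
$z{\left(x \right)} = -2 + \frac{1}{x}$
$D{\left(Y,u \right)} = \frac{333}{4} - \frac{9 u}{4} - \frac{9 u Y^{2}}{4}$ ($D{\left(Y,u \right)} = \left(-37 + \left(Y Y u + u\right)\right) \left(-2 + \frac{1}{-4}\right) = \left(-37 + \left(Y^{2} u + u\right)\right) \left(-2 - \frac{1}{4}\right) = \left(-37 + \left(u Y^{2} + u\right)\right) \left(- \frac{9}{4}\right) = \left(-37 + \left(u + u Y^{2}\right)\right) \left(- \frac{9}{4}\right) = \left(-37 + u + u Y^{2}\right) \left(- \frac{9}{4}\right) = \frac{333}{4} - \frac{9 u}{4} - \frac{9 u Y^{2}}{4}$)
$\frac{D{\left(22,223 \right)}}{-30530} = \frac{\frac{333}{4} - \frac{2007}{4} - \frac{2007 \cdot 22^{2}}{4}}{-30530} = \left(\frac{333}{4} - \frac{2007}{4} - \frac{2007}{4} \cdot 484\right) \left(- \frac{1}{30530}\right) = \left(\frac{333}{4} - \frac{2007}{4} - 242847\right) \left(- \frac{1}{30530}\right) = \left(- \frac{486531}{2}\right) \left(- \frac{1}{30530}\right) = \frac{486531}{61060}$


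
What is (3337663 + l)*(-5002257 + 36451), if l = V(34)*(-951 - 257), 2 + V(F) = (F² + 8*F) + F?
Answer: -7816094225298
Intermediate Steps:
V(F) = -2 + F² + 9*F (V(F) = -2 + ((F² + 8*F) + F) = -2 + (F² + 9*F) = -2 + F² + 9*F)
l = -1763680 (l = (-2 + 34² + 9*34)*(-951 - 257) = (-2 + 1156 + 306)*(-1208) = 1460*(-1208) = -1763680)
(3337663 + l)*(-5002257 + 36451) = (3337663 - 1763680)*(-5002257 + 36451) = 1573983*(-4965806) = -7816094225298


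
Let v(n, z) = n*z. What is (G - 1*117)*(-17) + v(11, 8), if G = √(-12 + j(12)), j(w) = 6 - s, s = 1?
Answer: 2077 - 17*I*√7 ≈ 2077.0 - 44.978*I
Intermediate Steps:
j(w) = 5 (j(w) = 6 - 1*1 = 6 - 1 = 5)
G = I*√7 (G = √(-12 + 5) = √(-7) = I*√7 ≈ 2.6458*I)
(G - 1*117)*(-17) + v(11, 8) = (I*√7 - 1*117)*(-17) + 11*8 = (I*√7 - 117)*(-17) + 88 = (-117 + I*√7)*(-17) + 88 = (1989 - 17*I*√7) + 88 = 2077 - 17*I*√7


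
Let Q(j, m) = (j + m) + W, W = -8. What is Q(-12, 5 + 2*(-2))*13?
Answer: -247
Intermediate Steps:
Q(j, m) = -8 + j + m (Q(j, m) = (j + m) - 8 = -8 + j + m)
Q(-12, 5 + 2*(-2))*13 = (-8 - 12 + (5 + 2*(-2)))*13 = (-8 - 12 + (5 - 4))*13 = (-8 - 12 + 1)*13 = -19*13 = -247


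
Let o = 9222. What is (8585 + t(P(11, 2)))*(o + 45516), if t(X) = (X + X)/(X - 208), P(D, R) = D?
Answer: 92574164574/197 ≈ 4.6992e+8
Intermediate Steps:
t(X) = 2*X/(-208 + X) (t(X) = (2*X)/(-208 + X) = 2*X/(-208 + X))
(8585 + t(P(11, 2)))*(o + 45516) = (8585 + 2*11/(-208 + 11))*(9222 + 45516) = (8585 + 2*11/(-197))*54738 = (8585 + 2*11*(-1/197))*54738 = (8585 - 22/197)*54738 = (1691223/197)*54738 = 92574164574/197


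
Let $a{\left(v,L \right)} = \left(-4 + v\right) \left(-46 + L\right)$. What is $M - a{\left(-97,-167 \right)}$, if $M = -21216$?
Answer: $-42729$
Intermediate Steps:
$a{\left(v,L \right)} = \left(-46 + L\right) \left(-4 + v\right)$
$M - a{\left(-97,-167 \right)} = -21216 - \left(184 - -4462 - -668 - -16199\right) = -21216 - \left(184 + 4462 + 668 + 16199\right) = -21216 - 21513 = -42729$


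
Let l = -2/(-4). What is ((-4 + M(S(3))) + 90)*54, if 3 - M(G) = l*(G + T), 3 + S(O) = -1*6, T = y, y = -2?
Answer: 5103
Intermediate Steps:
l = ½ (l = -2*(-¼) = ½ ≈ 0.50000)
T = -2
S(O) = -9 (S(O) = -3 - 1*6 = -3 - 6 = -9)
M(G) = 4 - G/2 (M(G) = 3 - (G - 2)/2 = 3 - (-2 + G)/2 = 3 - (-1 + G/2) = 3 + (1 - G/2) = 4 - G/2)
((-4 + M(S(3))) + 90)*54 = ((-4 + (4 - ½*(-9))) + 90)*54 = ((-4 + (4 + 9/2)) + 90)*54 = ((-4 + 17/2) + 90)*54 = (9/2 + 90)*54 = (189/2)*54 = 5103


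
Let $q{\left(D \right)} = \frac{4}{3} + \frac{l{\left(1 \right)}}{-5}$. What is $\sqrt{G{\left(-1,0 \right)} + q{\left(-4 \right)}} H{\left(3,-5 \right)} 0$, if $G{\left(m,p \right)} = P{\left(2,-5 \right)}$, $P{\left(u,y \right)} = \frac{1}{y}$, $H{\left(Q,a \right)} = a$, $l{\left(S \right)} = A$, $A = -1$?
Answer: $0$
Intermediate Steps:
$l{\left(S \right)} = -1$
$q{\left(D \right)} = \frac{23}{15}$ ($q{\left(D \right)} = \frac{4}{3} - \frac{1}{-5} = 4 \cdot \frac{1}{3} - - \frac{1}{5} = \frac{4}{3} + \frac{1}{5} = \frac{23}{15}$)
$G{\left(m,p \right)} = - \frac{1}{5}$ ($G{\left(m,p \right)} = \frac{1}{-5} = - \frac{1}{5}$)
$\sqrt{G{\left(-1,0 \right)} + q{\left(-4 \right)}} H{\left(3,-5 \right)} 0 = \sqrt{- \frac{1}{5} + \frac{23}{15}} \left(-5\right) 0 = \sqrt{\frac{4}{3}} \left(-5\right) 0 = \frac{2 \sqrt{3}}{3} \left(-5\right) 0 = - \frac{10 \sqrt{3}}{3} \cdot 0 = 0$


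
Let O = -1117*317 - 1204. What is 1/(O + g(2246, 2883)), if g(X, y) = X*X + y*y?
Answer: 1/13000912 ≈ 7.6918e-8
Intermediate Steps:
O = -355293 (O = -354089 - 1204 = -355293)
g(X, y) = X² + y²
1/(O + g(2246, 2883)) = 1/(-355293 + (2246² + 2883²)) = 1/(-355293 + (5044516 + 8311689)) = 1/(-355293 + 13356205) = 1/13000912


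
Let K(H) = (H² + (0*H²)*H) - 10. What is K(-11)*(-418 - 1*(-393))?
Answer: -2775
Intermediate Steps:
K(H) = -10 + H² (K(H) = (H² + 0*H) - 10 = (H² + 0) - 10 = H² - 10 = -10 + H²)
K(-11)*(-418 - 1*(-393)) = (-10 + (-11)²)*(-418 - 1*(-393)) = (-10 + 121)*(-418 + 393) = 111*(-25) = -2775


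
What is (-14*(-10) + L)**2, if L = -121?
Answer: 361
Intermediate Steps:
(-14*(-10) + L)**2 = (-14*(-10) - 121)**2 = (140 - 121)**2 = 19**2 = 361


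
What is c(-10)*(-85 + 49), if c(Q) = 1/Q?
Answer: 18/5 ≈ 3.6000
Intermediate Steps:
c(-10)*(-85 + 49) = (-85 + 49)/(-10) = -1/10*(-36) = 18/5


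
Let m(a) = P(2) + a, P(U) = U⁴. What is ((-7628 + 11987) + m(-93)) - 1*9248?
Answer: -4966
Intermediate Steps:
m(a) = 16 + a (m(a) = 2⁴ + a = 16 + a)
((-7628 + 11987) + m(-93)) - 1*9248 = ((-7628 + 11987) + (16 - 93)) - 1*9248 = (4359 - 77) - 9248 = 4282 - 9248 = -4966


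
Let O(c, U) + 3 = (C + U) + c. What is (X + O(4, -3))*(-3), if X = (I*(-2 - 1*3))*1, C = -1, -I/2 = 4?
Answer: -111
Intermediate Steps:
I = -8 (I = -2*4 = -8)
O(c, U) = -4 + U + c (O(c, U) = -3 + ((-1 + U) + c) = -3 + (-1 + U + c) = -4 + U + c)
X = 40 (X = -8*(-2 - 1*3)*1 = -8*(-2 - 3)*1 = -8*(-5)*1 = 40*1 = 40)
(X + O(4, -3))*(-3) = (40 + (-4 - 3 + 4))*(-3) = (40 - 3)*(-3) = 37*(-3) = -111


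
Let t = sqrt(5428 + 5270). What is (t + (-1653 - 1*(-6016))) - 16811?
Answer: -12448 + sqrt(10698) ≈ -12345.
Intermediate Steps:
t = sqrt(10698) ≈ 103.43
(t + (-1653 - 1*(-6016))) - 16811 = (sqrt(10698) + (-1653 - 1*(-6016))) - 16811 = (sqrt(10698) + (-1653 + 6016)) - 16811 = (sqrt(10698) + 4363) - 16811 = (4363 + sqrt(10698)) - 16811 = -12448 + sqrt(10698)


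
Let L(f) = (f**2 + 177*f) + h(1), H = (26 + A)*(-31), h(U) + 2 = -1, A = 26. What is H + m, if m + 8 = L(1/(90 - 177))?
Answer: -12299885/7569 ≈ -1625.0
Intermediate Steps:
h(U) = -3 (h(U) = -2 - 1 = -3)
H = -1612 (H = (26 + 26)*(-31) = 52*(-31) = -1612)
L(f) = -3 + f**2 + 177*f (L(f) = (f**2 + 177*f) - 3 = -3 + f**2 + 177*f)
m = -98657/7569 (m = -8 + (-3 + (1/(90 - 177))**2 + 177/(90 - 177)) = -8 + (-3 + (1/(-87))**2 + 177/(-87)) = -8 + (-3 + (-1/87)**2 + 177*(-1/87)) = -8 + (-3 + 1/7569 - 59/29) = -8 - 38105/7569 = -98657/7569 ≈ -13.034)
H + m = -1612 - 98657/7569 = -12299885/7569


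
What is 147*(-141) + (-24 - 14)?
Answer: -20765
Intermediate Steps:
147*(-141) + (-24 - 14) = -20727 - 38 = -20765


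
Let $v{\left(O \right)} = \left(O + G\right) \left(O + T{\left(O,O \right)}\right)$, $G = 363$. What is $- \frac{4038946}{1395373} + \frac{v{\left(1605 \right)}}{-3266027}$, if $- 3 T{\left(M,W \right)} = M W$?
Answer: $\frac{2340403532744938}{4557325893071} \approx 513.55$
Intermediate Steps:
$T{\left(M,W \right)} = - \frac{M W}{3}$
$v{\left(O \right)} = \left(363 + O\right) \left(O - \frac{O^{2}}{3}\right)$ ($v{\left(O \right)} = \left(O + 363\right) \left(O - \frac{O O}{3}\right) = \left(363 + O\right) \left(O - \frac{O^{2}}{3}\right)$)
$- \frac{4038946}{1395373} + \frac{v{\left(1605 \right)}}{-3266027} = - \frac{4038946}{1395373} + \frac{\frac{1}{3} \cdot 1605 \left(1089 - 1605^{2} - 577800\right)}{-3266027} = \left(-4038946\right) \frac{1}{1395373} + \frac{1}{3} \cdot 1605 \left(1089 - 2576025 - 577800\right) \left(- \frac{1}{3266027}\right) = - \frac{4038946}{1395373} + \frac{1}{3} \cdot 1605 \left(1089 - 2576025 - 577800\right) \left(- \frac{1}{3266027}\right) = - \frac{4038946}{1395373} + \frac{1}{3} \cdot 1605 \left(-3152736\right) \left(- \frac{1}{3266027}\right) = - \frac{4038946}{1395373} - - \frac{1686713760}{3266027} = - \frac{4038946}{1395373} + \frac{1686713760}{3266027} = \frac{2340403532744938}{4557325893071}$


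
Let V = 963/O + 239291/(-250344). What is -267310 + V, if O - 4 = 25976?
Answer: -144881117270509/541994760 ≈ -2.6731e+5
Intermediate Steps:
O = 25980 (O = 4 + 25976 = 25980)
V = -497974909/541994760 (V = 963/25980 + 239291/(-250344) = 963*(1/25980) + 239291*(-1/250344) = 321/8660 - 239291/250344 = -497974909/541994760 ≈ -0.91878)
-267310 + V = -267310 - 497974909/541994760 = -144881117270509/541994760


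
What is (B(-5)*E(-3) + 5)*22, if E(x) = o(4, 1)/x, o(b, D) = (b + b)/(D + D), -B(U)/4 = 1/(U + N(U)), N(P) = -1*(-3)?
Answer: 154/3 ≈ 51.333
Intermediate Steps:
N(P) = 3
B(U) = -4/(3 + U) (B(U) = -4/(U + 3) = -4/(3 + U))
o(b, D) = b/D (o(b, D) = (2*b)/((2*D)) = (2*b)*(1/(2*D)) = b/D)
E(x) = 4/x (E(x) = (4/1)/x = (4*1)/x = 4/x)
(B(-5)*E(-3) + 5)*22 = ((-4/(3 - 5))*(4/(-3)) + 5)*22 = ((-4/(-2))*(4*(-⅓)) + 5)*22 = (-4*(-½)*(-4/3) + 5)*22 = (2*(-4/3) + 5)*22 = (-8/3 + 5)*22 = (7/3)*22 = 154/3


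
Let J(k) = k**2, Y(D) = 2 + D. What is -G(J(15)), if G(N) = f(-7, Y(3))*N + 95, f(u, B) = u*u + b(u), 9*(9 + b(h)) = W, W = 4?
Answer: -9195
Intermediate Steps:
b(h) = -77/9 (b(h) = -9 + (1/9)*4 = -9 + 4/9 = -77/9)
f(u, B) = -77/9 + u**2 (f(u, B) = u*u - 77/9 = u**2 - 77/9 = -77/9 + u**2)
G(N) = 95 + 364*N/9 (G(N) = (-77/9 + (-7)**2)*N + 95 = (-77/9 + 49)*N + 95 = 364*N/9 + 95 = 95 + 364*N/9)
-G(J(15)) = -(95 + (364/9)*15**2) = -(95 + (364/9)*225) = -(95 + 9100) = -1*9195 = -9195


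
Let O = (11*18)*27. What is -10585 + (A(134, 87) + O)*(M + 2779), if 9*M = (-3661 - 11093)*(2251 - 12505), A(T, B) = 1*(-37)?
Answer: 89257567842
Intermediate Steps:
A(T, B) = -37
M = 16809724 (M = ((-3661 - 11093)*(2251 - 12505))/9 = (-14754*(-10254))/9 = (⅑)*151287516 = 16809724)
O = 5346 (O = 198*27 = 5346)
-10585 + (A(134, 87) + O)*(M + 2779) = -10585 + (-37 + 5346)*(16809724 + 2779) = -10585 + 5309*16812503 = -10585 + 89257578427 = 89257567842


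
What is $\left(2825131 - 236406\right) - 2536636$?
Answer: $52089$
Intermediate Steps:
$\left(2825131 - 236406\right) - 2536636 = 2588725 - 2536636 = 52089$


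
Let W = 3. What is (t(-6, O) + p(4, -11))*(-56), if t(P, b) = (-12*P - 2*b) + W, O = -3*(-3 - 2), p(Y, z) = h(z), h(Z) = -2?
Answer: -2408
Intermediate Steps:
p(Y, z) = -2
O = 15 (O = -3*(-5) = 15)
t(P, b) = 3 - 12*P - 2*b (t(P, b) = (-12*P - 2*b) + 3 = 3 - 12*P - 2*b)
(t(-6, O) + p(4, -11))*(-56) = ((3 - 12*(-6) - 2*15) - 2)*(-56) = ((3 + 72 - 30) - 2)*(-56) = (45 - 2)*(-56) = 43*(-56) = -2408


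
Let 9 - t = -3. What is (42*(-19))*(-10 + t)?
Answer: -1596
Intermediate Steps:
t = 12 (t = 9 - 1*(-3) = 9 + 3 = 12)
(42*(-19))*(-10 + t) = (42*(-19))*(-10 + 12) = -798*2 = -1596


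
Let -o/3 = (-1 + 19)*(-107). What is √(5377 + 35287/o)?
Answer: √19968506706/1926 ≈ 73.370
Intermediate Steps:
o = 5778 (o = -3*(-1 + 19)*(-107) = -54*(-107) = -3*(-1926) = 5778)
√(5377 + 35287/o) = √(5377 + 35287/5778) = √(31103593/5778) = √19968506706/1926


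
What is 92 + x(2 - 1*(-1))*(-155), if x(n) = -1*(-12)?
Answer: -1768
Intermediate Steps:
x(n) = 12
92 + x(2 - 1*(-1))*(-155) = 92 + 12*(-155) = 92 - 1860 = -1768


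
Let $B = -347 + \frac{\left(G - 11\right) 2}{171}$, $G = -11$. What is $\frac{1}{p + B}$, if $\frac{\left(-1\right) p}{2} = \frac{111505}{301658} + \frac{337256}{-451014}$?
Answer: $- \frac{66853128699}{23164678972852} \approx -0.002886$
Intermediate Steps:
$B = - \frac{59381}{171}$ ($B = -347 + \frac{\left(-11 - 11\right) 2}{171} = -347 + \left(-22\right) 2 \cdot \frac{1}{171} = -347 - \frac{44}{171} = - \frac{59381}{171} \approx -347.26$)
$p = \frac{886994041}{1172861907}$ ($p = - 2 \left(\frac{111505}{301658} + \frac{337256}{-451014}\right) = - 2 \left(111505 \cdot \frac{1}{301658} + 337256 \left(- \frac{1}{451014}\right)\right) = - 2 \left(\frac{3845}{10402} - \frac{168628}{225507}\right) = \left(-2\right) \left(- \frac{886994041}{2345723814}\right) = \frac{886994041}{1172861907} \approx 0.75626$)
$\frac{1}{p + B} = \frac{1}{\frac{886994041}{1172861907} - \frac{59381}{171}} = \frac{1}{- \frac{23164678972852}{66853128699}} = - \frac{66853128699}{23164678972852}$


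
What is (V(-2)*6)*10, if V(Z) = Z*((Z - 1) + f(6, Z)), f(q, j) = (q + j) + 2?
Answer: -360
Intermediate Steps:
f(q, j) = 2 + j + q (f(q, j) = (j + q) + 2 = 2 + j + q)
V(Z) = Z*(7 + 2*Z) (V(Z) = Z*((Z - 1) + (2 + Z + 6)) = Z*((-1 + Z) + (8 + Z)) = Z*(7 + 2*Z))
(V(-2)*6)*10 = (-2*(7 + 2*(-2))*6)*10 = (-2*(7 - 4)*6)*10 = (-2*3*6)*10 = -6*6*10 = -36*10 = -360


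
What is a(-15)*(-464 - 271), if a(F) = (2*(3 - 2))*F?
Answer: 22050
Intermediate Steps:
a(F) = 2*F (a(F) = (2*1)*F = 2*F)
a(-15)*(-464 - 271) = (2*(-15))*(-464 - 271) = -30*(-735) = 22050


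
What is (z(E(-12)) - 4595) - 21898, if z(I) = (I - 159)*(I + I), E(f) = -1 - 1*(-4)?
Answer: -27429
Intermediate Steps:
E(f) = 3 (E(f) = -1 + 4 = 3)
z(I) = 2*I*(-159 + I) (z(I) = (-159 + I)*(2*I) = 2*I*(-159 + I))
(z(E(-12)) - 4595) - 21898 = (2*3*(-159 + 3) - 4595) - 21898 = (2*3*(-156) - 4595) - 21898 = (-936 - 4595) - 21898 = -5531 - 21898 = -27429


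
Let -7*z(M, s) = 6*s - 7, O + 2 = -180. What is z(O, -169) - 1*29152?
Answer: -203043/7 ≈ -29006.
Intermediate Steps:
O = -182 (O = -2 - 180 = -182)
z(M, s) = 1 - 6*s/7 (z(M, s) = -(6*s - 7)/7 = -(-7 + 6*s)/7 = 1 - 6*s/7)
z(O, -169) - 1*29152 = (1 - 6/7*(-169)) - 1*29152 = (1 + 1014/7) - 29152 = 1021/7 - 29152 = -203043/7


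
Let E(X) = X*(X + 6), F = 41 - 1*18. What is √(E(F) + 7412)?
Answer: √8079 ≈ 89.883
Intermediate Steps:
F = 23 (F = 41 - 18 = 23)
E(X) = X*(6 + X)
√(E(F) + 7412) = √(23*(6 + 23) + 7412) = √(23*29 + 7412) = √(667 + 7412) = √8079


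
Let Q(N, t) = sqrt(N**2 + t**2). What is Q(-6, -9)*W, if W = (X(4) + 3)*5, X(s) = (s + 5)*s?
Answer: 585*sqrt(13) ≈ 2109.2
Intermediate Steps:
X(s) = s*(5 + s) (X(s) = (5 + s)*s = s*(5 + s))
W = 195 (W = (4*(5 + 4) + 3)*5 = (4*9 + 3)*5 = (36 + 3)*5 = 39*5 = 195)
Q(-6, -9)*W = sqrt((-6)**2 + (-9)**2)*195 = sqrt(36 + 81)*195 = sqrt(117)*195 = (3*sqrt(13))*195 = 585*sqrt(13)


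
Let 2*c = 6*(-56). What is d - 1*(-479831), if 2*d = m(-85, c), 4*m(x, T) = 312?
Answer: 479870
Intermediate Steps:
c = -168 (c = (6*(-56))/2 = (½)*(-336) = -168)
m(x, T) = 78 (m(x, T) = (¼)*312 = 78)
d = 39 (d = (½)*78 = 39)
d - 1*(-479831) = 39 - 1*(-479831) = 39 + 479831 = 479870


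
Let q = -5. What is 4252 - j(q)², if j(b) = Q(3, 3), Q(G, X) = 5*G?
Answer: 4027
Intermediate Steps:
j(b) = 15 (j(b) = 5*3 = 15)
4252 - j(q)² = 4252 - 1*15² = 4252 - 1*225 = 4252 - 225 = 4027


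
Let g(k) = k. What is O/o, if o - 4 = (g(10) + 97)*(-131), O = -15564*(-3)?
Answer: -5188/1557 ≈ -3.3321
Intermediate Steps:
O = 46692
o = -14013 (o = 4 + (10 + 97)*(-131) = 4 + 107*(-131) = 4 - 14017 = -14013)
O/o = 46692/(-14013) = 46692*(-1/14013) = -5188/1557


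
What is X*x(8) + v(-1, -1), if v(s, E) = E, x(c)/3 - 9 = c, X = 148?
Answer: 7547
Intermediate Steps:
x(c) = 27 + 3*c
X*x(8) + v(-1, -1) = 148*(27 + 3*8) - 1 = 148*(27 + 24) - 1 = 148*51 - 1 = 7548 - 1 = 7547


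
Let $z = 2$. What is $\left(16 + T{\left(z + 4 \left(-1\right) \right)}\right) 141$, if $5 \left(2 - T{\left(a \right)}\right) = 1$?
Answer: $\frac{12549}{5} \approx 2509.8$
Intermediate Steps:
$T{\left(a \right)} = \frac{9}{5}$ ($T{\left(a \right)} = 2 - \frac{1}{5} = \frac{9}{5}$)
$\left(16 + T{\left(z + 4 \left(-1\right) \right)}\right) 141 = \left(16 + \frac{9}{5}\right) 141 = \frac{89}{5} \cdot 141 = \frac{12549}{5}$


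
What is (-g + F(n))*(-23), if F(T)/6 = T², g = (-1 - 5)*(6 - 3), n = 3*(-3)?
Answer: -11592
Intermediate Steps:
n = -9
g = -18 (g = -6*3 = -18)
F(T) = 6*T²
(-g + F(n))*(-23) = (-1*(-18) + 6*(-9)²)*(-23) = (18 + 6*81)*(-23) = (18 + 486)*(-23) = 504*(-23) = -11592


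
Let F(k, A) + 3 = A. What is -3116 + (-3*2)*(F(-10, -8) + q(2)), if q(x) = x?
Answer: -3062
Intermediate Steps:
F(k, A) = -3 + A
-3116 + (-3*2)*(F(-10, -8) + q(2)) = -3116 + (-3*2)*((-3 - 8) + 2) = -3116 - 6*(-11 + 2) = -3116 - 6*(-9) = -3116 + 54 = -3062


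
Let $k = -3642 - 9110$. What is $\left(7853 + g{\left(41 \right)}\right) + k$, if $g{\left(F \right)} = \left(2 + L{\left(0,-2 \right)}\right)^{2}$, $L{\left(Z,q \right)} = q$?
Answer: $-4899$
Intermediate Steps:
$k = -12752$
$g{\left(F \right)} = 0$ ($g{\left(F \right)} = \left(2 - 2\right)^{2} = 0^{2} = 0$)
$\left(7853 + g{\left(41 \right)}\right) + k = \left(7853 + 0\right) - 12752 = 7853 - 12752 = -4899$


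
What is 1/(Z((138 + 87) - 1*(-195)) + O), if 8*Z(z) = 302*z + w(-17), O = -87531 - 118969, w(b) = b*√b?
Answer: -12201280/2326113030513 + 136*I*√17/2326113030513 ≈ -5.2454e-6 + 2.4106e-10*I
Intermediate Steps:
w(b) = b^(3/2)
O = -206500
Z(z) = 151*z/4 - 17*I*√17/8 (Z(z) = (302*z + (-17)^(3/2))/8 = (302*z - 17*I*√17)/8 = 151*z/4 - 17*I*√17/8)
1/(Z((138 + 87) - 1*(-195)) + O) = 1/((151*((138 + 87) - 1*(-195))/4 - 17*I*√17/8) - 206500) = 1/((151*(225 + 195)/4 - 17*I*√17/8) - 206500) = 1/(((151/4)*420 - 17*I*√17/8) - 206500) = 1/((15855 - 17*I*√17/8) - 206500) = 1/(-190645 - 17*I*√17/8)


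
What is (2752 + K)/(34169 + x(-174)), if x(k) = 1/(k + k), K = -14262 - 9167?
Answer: -7195596/11890811 ≈ -0.60514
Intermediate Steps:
K = -23429
x(k) = 1/(2*k)
(2752 + K)/(34169 + x(-174)) = (2752 - 23429)/(34169 + (1/2)/(-174)) = -20677/(34169 + (1/2)*(-1/174)) = -20677/(34169 - 1/348) = -20677/11890811/348 = -20677*348/11890811 = -7195596/11890811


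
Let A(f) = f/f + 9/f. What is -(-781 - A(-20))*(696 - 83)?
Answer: 9581803/20 ≈ 4.7909e+5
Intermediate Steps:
A(f) = 1 + 9/f
-(-781 - A(-20))*(696 - 83) = -(-781 - (9 - 20)/(-20))*(696 - 83) = -(-781 - (-1)*(-11)/20)*613 = -(-781 - 1*11/20)*613 = -(-781 - 11/20)*613 = -(-15631)*613/20 = -1*(-9581803/20) = 9581803/20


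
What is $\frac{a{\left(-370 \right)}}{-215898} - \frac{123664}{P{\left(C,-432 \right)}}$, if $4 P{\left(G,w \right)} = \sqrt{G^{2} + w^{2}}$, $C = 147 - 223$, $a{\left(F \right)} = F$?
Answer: $\frac{185}{107949} - \frac{123664 \sqrt{481}}{2405} \approx -1127.7$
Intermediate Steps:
$C = -76$ ($C = 147 - 223 = -76$)
$P{\left(G,w \right)} = \frac{\sqrt{G^{2} + w^{2}}}{4}$
$\frac{a{\left(-370 \right)}}{-215898} - \frac{123664}{P{\left(C,-432 \right)}} = - \frac{370}{-215898} - \frac{123664}{\frac{1}{4} \sqrt{\left(-76\right)^{2} + \left(-432\right)^{2}}} = \left(-370\right) \left(- \frac{1}{215898}\right) - \frac{123664}{\frac{1}{4} \sqrt{5776 + 186624}} = \frac{185}{107949} - \frac{123664}{\frac{1}{4} \sqrt{192400}} = \frac{185}{107949} - \frac{123664}{\frac{1}{4} \cdot 20 \sqrt{481}} = \frac{185}{107949} - \frac{123664}{5 \sqrt{481}} = \frac{185}{107949} - 123664 \frac{\sqrt{481}}{2405} = \frac{185}{107949} - \frac{123664 \sqrt{481}}{2405}$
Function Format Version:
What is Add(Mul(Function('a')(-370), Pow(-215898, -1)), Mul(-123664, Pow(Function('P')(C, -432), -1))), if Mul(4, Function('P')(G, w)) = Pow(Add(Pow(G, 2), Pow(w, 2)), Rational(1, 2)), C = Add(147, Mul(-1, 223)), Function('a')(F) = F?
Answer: Add(Rational(185, 107949), Mul(Rational(-123664, 2405), Pow(481, Rational(1, 2)))) ≈ -1127.7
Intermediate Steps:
C = -76 (C = Add(147, -223) = -76)
Function('P')(G, w) = Mul(Rational(1, 4), Pow(Add(Pow(G, 2), Pow(w, 2)), Rational(1, 2)))
Add(Mul(Function('a')(-370), Pow(-215898, -1)), Mul(-123664, Pow(Function('P')(C, -432), -1))) = Add(Mul(-370, Pow(-215898, -1)), Mul(-123664, Pow(Mul(Rational(1, 4), Pow(Add(Pow(-76, 2), Pow(-432, 2)), Rational(1, 2))), -1))) = Add(Mul(-370, Rational(-1, 215898)), Mul(-123664, Pow(Mul(Rational(1, 4), Pow(Add(5776, 186624), Rational(1, 2))), -1))) = Add(Rational(185, 107949), Mul(-123664, Pow(Mul(Rational(1, 4), Pow(192400, Rational(1, 2))), -1))) = Add(Rational(185, 107949), Mul(-123664, Pow(Mul(Rational(1, 4), Mul(20, Pow(481, Rational(1, 2)))), -1))) = Add(Rational(185, 107949), Mul(-123664, Pow(Mul(5, Pow(481, Rational(1, 2))), -1))) = Add(Rational(185, 107949), Mul(-123664, Mul(Rational(1, 2405), Pow(481, Rational(1, 2))))) = Add(Rational(185, 107949), Mul(Rational(-123664, 2405), Pow(481, Rational(1, 2))))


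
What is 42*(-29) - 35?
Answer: -1253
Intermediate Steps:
42*(-29) - 35 = -1218 - 35 = -1253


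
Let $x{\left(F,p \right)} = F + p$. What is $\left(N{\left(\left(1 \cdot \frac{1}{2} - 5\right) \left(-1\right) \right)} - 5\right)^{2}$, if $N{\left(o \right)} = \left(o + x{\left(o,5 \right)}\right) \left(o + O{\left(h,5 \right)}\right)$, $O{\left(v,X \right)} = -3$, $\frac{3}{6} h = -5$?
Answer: $256$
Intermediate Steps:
$h = -10$ ($h = 2 \left(-5\right) = -10$)
$N{\left(o \right)} = \left(-3 + o\right) \left(5 + 2 o\right)$ ($N{\left(o \right)} = \left(o + \left(o + 5\right)\right) \left(o - 3\right) = \left(o + \left(5 + o\right)\right) \left(-3 + o\right) = \left(5 + 2 o\right) \left(-3 + o\right) = \left(-3 + o\right) \left(5 + 2 o\right)$)
$\left(N{\left(\left(1 \cdot \frac{1}{2} - 5\right) \left(-1\right) \right)} - 5\right)^{2} = \left(\left(-15 - \left(1 \cdot \frac{1}{2} - 5\right) \left(-1\right) + 2 \left(\left(1 \cdot \frac{1}{2} - 5\right) \left(-1\right)\right)^{2}\right) - 5\right)^{2} = \left(\left(-15 - \left(\frac{1}{2} - 5\right) \left(-1\right) + 2 \left(\left(\frac{1}{2} - 5\right) \left(-1\right)\right)^{2}\right) - 5\right)^{2} = \left(\left(-15 - \left(- \frac{9}{2}\right) \left(-1\right) + 2 \left(\left(- \frac{9}{2}\right) \left(-1\right)\right)^{2}\right) - 5\right)^{2} = \left(\left(-15 - \frac{9}{2} + 2 \left(\frac{9}{2}\right)^{2}\right) - 5\right)^{2} = \left(\left(-15 - \frac{9}{2} + 2 \cdot \frac{81}{4}\right) - 5\right)^{2} = \left(\left(-15 - \frac{9}{2} + \frac{81}{2}\right) - 5\right)^{2} = \left(21 - 5\right)^{2} = 16^{2} = 256$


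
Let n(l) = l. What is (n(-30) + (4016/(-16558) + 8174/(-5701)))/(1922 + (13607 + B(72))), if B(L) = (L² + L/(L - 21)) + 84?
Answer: -1495077524/981655480751 ≈ -0.0015230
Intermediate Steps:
B(L) = 84 + L² + L/(-21 + L) (B(L) = (L² + L/(-21 + L)) + 84 = 84 + L² + L/(-21 + L))
(n(-30) + (4016/(-16558) + 8174/(-5701)))/(1922 + (13607 + B(72))) = (-30 + (4016/(-16558) + 8174/(-5701)))/(1922 + (13607 + (-1764 + 72³ - 21*72² + 85*72)/(-21 + 72))) = (-30 + (4016*(-1/16558) + 8174*(-1/5701)))/(1922 + (13607 + (-1764 + 373248 - 21*5184 + 6120)/51)) = (-30 + (-2008/8279 - 8174/5701))/(1922 + (13607 + (-1764 + 373248 - 108864 + 6120)/51)) = (-30 - 79120154/47198579)/(1922 + (13607 + (1/51)*268740)) = -1495077524/(47198579*(1922 + (13607 + 89580/17))) = -1495077524/(47198579*(1922 + 320899/17)) = -1495077524/(47198579*353573/17) = -1495077524/47198579*17/353573 = -1495077524/981655480751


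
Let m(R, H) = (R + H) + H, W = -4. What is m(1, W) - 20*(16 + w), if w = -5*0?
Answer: -327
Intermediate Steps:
w = 0 (w = -5*0 = 0)
m(R, H) = R + 2*H (m(R, H) = (H + R) + H = R + 2*H)
m(1, W) - 20*(16 + w) = (1 + 2*(-4)) - 20*(16 + 0) = (1 - 8) - 20*16 = -7 - 320 = -327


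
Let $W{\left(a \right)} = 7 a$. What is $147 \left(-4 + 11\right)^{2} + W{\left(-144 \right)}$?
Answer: $6195$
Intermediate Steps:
$147 \left(-4 + 11\right)^{2} + W{\left(-144 \right)} = 147 \left(-4 + 11\right)^{2} + 7 \left(-144\right) = 147 \cdot 7^{2} - 1008 = 147 \cdot 49 - 1008 = 7203 - 1008 = 6195$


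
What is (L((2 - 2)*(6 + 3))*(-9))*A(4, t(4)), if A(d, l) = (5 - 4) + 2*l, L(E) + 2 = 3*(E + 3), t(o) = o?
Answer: -567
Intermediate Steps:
L(E) = 7 + 3*E (L(E) = -2 + 3*(E + 3) = -2 + 3*(3 + E) = -2 + (9 + 3*E) = 7 + 3*E)
A(d, l) = 1 + 2*l
(L((2 - 2)*(6 + 3))*(-9))*A(4, t(4)) = ((7 + 3*((2 - 2)*(6 + 3)))*(-9))*(1 + 2*4) = ((7 + 3*(0*9))*(-9))*(1 + 8) = ((7 + 3*0)*(-9))*9 = ((7 + 0)*(-9))*9 = (7*(-9))*9 = -63*9 = -567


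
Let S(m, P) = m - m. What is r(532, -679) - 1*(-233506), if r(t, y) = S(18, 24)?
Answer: 233506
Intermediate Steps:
S(m, P) = 0
r(t, y) = 0
r(532, -679) - 1*(-233506) = 0 - 1*(-233506) = 0 + 233506 = 233506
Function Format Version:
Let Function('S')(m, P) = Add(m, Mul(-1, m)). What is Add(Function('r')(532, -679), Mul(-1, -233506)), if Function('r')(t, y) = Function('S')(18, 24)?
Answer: 233506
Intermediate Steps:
Function('S')(m, P) = 0
Function('r')(t, y) = 0
Add(Function('r')(532, -679), Mul(-1, -233506)) = Add(0, Mul(-1, -233506)) = Add(0, 233506) = 233506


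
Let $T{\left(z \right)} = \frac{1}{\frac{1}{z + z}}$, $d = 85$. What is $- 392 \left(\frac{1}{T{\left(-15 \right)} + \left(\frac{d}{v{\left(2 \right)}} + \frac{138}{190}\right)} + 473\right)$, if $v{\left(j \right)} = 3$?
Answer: $- \frac{12394942}{67} \approx -1.85 \cdot 10^{5}$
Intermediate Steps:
$T{\left(z \right)} = 2 z$ ($T{\left(z \right)} = \frac{1}{\frac{1}{2 z}} = \frac{1}{\frac{1}{2} \frac{1}{z}} = 2 z$)
$- 392 \left(\frac{1}{T{\left(-15 \right)} + \left(\frac{d}{v{\left(2 \right)}} + \frac{138}{190}\right)} + 473\right) = - 392 \left(\frac{1}{2 \left(-15\right) + \left(\frac{85}{3} + \frac{138}{190}\right)} + 473\right) = - 392 \left(\frac{1}{-30 + \left(85 \cdot \frac{1}{3} + 138 \cdot \frac{1}{190}\right)} + 473\right) = - 392 \left(\frac{1}{-30 + \left(\frac{85}{3} + \frac{69}{95}\right)} + 473\right) = - 392 \left(\frac{1}{-30 + \frac{8282}{285}} + 473\right) = - 392 \left(\frac{1}{- \frac{268}{285}} + 473\right) = - 392 \left(- \frac{285}{268} + 473\right) = \left(-392\right) \frac{126479}{268} = - \frac{12394942}{67}$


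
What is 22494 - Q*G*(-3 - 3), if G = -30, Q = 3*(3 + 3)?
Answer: 19254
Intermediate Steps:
Q = 18 (Q = 3*6 = 18)
22494 - Q*G*(-3 - 3) = 22494 - 18*(-30*(-3 - 3)) = 22494 - 18*(-30*(-6)) = 22494 - 18*180 = 22494 - 1*3240 = 22494 - 3240 = 19254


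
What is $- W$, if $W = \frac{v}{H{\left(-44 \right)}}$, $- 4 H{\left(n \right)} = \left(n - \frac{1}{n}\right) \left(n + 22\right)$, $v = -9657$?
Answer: $- \frac{8584}{215} \approx -39.926$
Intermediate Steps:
$H{\left(n \right)} = - \frac{\left(22 + n\right) \left(n - \frac{1}{n}\right)}{4}$ ($H{\left(n \right)} = - \frac{\left(n - \frac{1}{n}\right) \left(n + 22\right)}{4} = - \frac{\left(n - \frac{1}{n}\right) \left(22 + n\right)}{4} = - \frac{\left(22 + n\right) \left(n - \frac{1}{n}\right)}{4}$)
$W = \frac{8584}{215}$ ($W = - \frac{9657}{\frac{1}{4} \frac{1}{-44} \left(22 - - 44 \left(-1 + \left(-44\right)^{2} + 22 \left(-44\right)\right)\right)} = - \frac{9657}{\frac{1}{4} \left(- \frac{1}{44}\right) \left(22 - - 44 \left(-1 + 1936 - 968\right)\right)} = - \frac{9657}{\frac{1}{4} \left(- \frac{1}{44}\right) \left(22 - \left(-44\right) 967\right)} = - \frac{9657}{\frac{1}{4} \left(- \frac{1}{44}\right) \left(22 + 42548\right)} = - \frac{9657}{\frac{1}{4} \left(- \frac{1}{44}\right) 42570} = - \frac{9657}{- \frac{1935}{8}} = \left(-9657\right) \left(- \frac{8}{1935}\right) = \frac{8584}{215} \approx 39.926$)
$- W = \left(-1\right) \frac{8584}{215} = - \frac{8584}{215}$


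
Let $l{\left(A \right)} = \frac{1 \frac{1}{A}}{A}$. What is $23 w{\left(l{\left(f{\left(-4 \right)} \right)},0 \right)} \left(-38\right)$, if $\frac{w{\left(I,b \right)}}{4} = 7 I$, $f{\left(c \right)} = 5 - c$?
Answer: $- \frac{24472}{81} \approx -302.12$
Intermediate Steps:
$l{\left(A \right)} = \frac{1}{A^{2}}$ ($l{\left(A \right)} = \frac{1}{A A} = \frac{1}{A^{2}}$)
$w{\left(I,b \right)} = 28 I$ ($w{\left(I,b \right)} = 4 \cdot 7 I = 28 I$)
$23 w{\left(l{\left(f{\left(-4 \right)} \right)},0 \right)} \left(-38\right) = 23 \frac{28}{\left(5 - -4\right)^{2}} \left(-38\right) = 23 \frac{28}{\left(5 + 4\right)^{2}} \left(-38\right) = 23 \cdot \frac{28}{81} \left(-38\right) = \frac{644}{81} \left(-38\right) = - \frac{24472}{81}$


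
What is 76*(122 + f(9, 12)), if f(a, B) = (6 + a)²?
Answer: 26372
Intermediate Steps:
76*(122 + f(9, 12)) = 76*(122 + (6 + 9)²) = 76*(122 + 15²) = 76*(122 + 225) = 76*347 = 26372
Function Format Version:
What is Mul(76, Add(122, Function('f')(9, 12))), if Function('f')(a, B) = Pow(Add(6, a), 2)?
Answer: 26372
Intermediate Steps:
Mul(76, Add(122, Function('f')(9, 12))) = Mul(76, Add(122, Pow(Add(6, 9), 2))) = Mul(76, Add(122, Pow(15, 2))) = Mul(76, Add(122, 225)) = Mul(76, 347) = 26372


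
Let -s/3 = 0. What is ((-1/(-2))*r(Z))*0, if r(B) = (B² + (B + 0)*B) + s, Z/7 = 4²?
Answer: 0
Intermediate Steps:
Z = 112 (Z = 7*4² = 7*16 = 112)
s = 0 (s = -3*0 = 0)
r(B) = 2*B² (r(B) = (B² + (B + 0)*B) + 0 = (B² + B*B) + 0 = (B² + B²) + 0 = 2*B² + 0 = 2*B²)
((-1/(-2))*r(Z))*0 = ((-1/(-2))*(2*112²))*0 = ((-1*(-½))*(2*12544))*0 = ((½)*25088)*0 = 12544*0 = 0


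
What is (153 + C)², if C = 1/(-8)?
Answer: 1495729/64 ≈ 23371.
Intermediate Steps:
C = -⅛ ≈ -0.12500
(153 + C)² = (153 - ⅛)² = (1223/8)² = 1495729/64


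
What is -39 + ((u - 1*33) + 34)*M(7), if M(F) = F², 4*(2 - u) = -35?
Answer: 2147/4 ≈ 536.75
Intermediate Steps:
u = 43/4 (u = 2 - ¼*(-35) = 2 + 35/4 = 43/4 ≈ 10.750)
-39 + ((u - 1*33) + 34)*M(7) = -39 + ((43/4 - 1*33) + 34)*7² = -39 + ((43/4 - 33) + 34)*49 = -39 + (-89/4 + 34)*49 = -39 + (47/4)*49 = -39 + 2303/4 = 2147/4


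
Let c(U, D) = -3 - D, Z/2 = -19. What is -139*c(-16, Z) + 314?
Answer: -4551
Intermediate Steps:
Z = -38 (Z = 2*(-19) = -38)
-139*c(-16, Z) + 314 = -139*(-3 - 1*(-38)) + 314 = -139*(-3 + 38) + 314 = -139*35 + 314 = -4865 + 314 = -4551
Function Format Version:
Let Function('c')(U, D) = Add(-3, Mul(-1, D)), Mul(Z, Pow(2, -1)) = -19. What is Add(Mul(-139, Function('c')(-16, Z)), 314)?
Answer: -4551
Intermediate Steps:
Z = -38 (Z = Mul(2, -19) = -38)
Add(Mul(-139, Function('c')(-16, Z)), 314) = Add(Mul(-139, Add(-3, Mul(-1, -38))), 314) = Add(Mul(-139, Add(-3, 38)), 314) = Add(Mul(-139, 35), 314) = Add(-4865, 314) = -4551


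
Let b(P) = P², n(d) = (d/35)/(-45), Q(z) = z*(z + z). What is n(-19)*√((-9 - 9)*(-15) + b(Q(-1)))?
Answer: 19*√274/1575 ≈ 0.19969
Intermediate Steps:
Q(z) = 2*z² (Q(z) = z*(2*z) = 2*z²)
n(d) = -d/1575 (n(d) = (d*(1/35))*(-1/45) = (d/35)*(-1/45) = -d/1575)
n(-19)*√((-9 - 9)*(-15) + b(Q(-1))) = (-1/1575*(-19))*√((-9 - 9)*(-15) + (2*(-1)²)²) = 19*√(-18*(-15) + (2*1)²)/1575 = 19*√(270 + 2²)/1575 = 19*√(270 + 4)/1575 = 19*√274/1575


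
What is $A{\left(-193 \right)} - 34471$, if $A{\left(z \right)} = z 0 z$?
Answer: $-34471$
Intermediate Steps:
$A{\left(z \right)} = 0$ ($A{\left(z \right)} = 0 z = 0$)
$A{\left(-193 \right)} - 34471 = 0 - 34471 = -34471$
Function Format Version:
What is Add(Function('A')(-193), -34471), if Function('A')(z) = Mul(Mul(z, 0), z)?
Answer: -34471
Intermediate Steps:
Function('A')(z) = 0 (Function('A')(z) = Mul(0, z) = 0)
Add(Function('A')(-193), -34471) = Add(0, -34471) = -34471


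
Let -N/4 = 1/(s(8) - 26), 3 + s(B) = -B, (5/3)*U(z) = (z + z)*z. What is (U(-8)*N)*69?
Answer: 105984/185 ≈ 572.89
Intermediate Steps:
U(z) = 6*z**2/5 (U(z) = 3*((z + z)*z)/5 = 3*((2*z)*z)/5 = 3*(2*z**2)/5 = 6*z**2/5)
s(B) = -3 - B
N = 4/37 (N = -4/((-3 - 1*8) - 26) = -4/((-3 - 8) - 26) = -4/(-11 - 26) = -4/(-37) = -4*(-1/37) = 4/37 ≈ 0.10811)
(U(-8)*N)*69 = (((6/5)*(-8)**2)*(4/37))*69 = (((6/5)*64)*(4/37))*69 = ((384/5)*(4/37))*69 = (1536/185)*69 = 105984/185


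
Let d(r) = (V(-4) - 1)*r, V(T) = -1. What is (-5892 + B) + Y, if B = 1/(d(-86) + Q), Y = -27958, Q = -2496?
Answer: -78667401/2324 ≈ -33850.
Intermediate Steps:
d(r) = -2*r (d(r) = (-1 - 1)*r = -2*r)
B = -1/2324 (B = 1/(-2*(-86) - 2496) = 1/(172 - 2496) = 1/(-2324) = -1/2324 ≈ -0.00043029)
(-5892 + B) + Y = (-5892 - 1/2324) - 27958 = -13693009/2324 - 27958 = -78667401/2324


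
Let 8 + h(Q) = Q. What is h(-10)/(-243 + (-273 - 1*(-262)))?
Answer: 9/127 ≈ 0.070866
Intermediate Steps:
h(Q) = -8 + Q
h(-10)/(-243 + (-273 - 1*(-262))) = (-8 - 10)/(-243 + (-273 - 1*(-262))) = -18/(-243 + (-273 + 262)) = -18/(-243 - 11) = -18/(-254) = -1/254*(-18) = 9/127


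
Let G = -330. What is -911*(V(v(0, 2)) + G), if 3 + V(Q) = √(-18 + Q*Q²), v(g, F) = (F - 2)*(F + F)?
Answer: 303363 - 2733*I*√2 ≈ 3.0336e+5 - 3865.0*I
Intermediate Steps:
v(g, F) = 2*F*(-2 + F) (v(g, F) = (-2 + F)*(2*F) = 2*F*(-2 + F))
V(Q) = -3 + √(-18 + Q³) (V(Q) = -3 + √(-18 + Q*Q²) = -3 + √(-18 + Q³))
-911*(V(v(0, 2)) + G) = -911*((-3 + √(-18 + (2*2*(-2 + 2))³)) - 330) = -911*((-3 + √(-18 + (2*2*0)³)) - 330) = -911*((-3 + √(-18 + 0³)) - 330) = -911*((-3 + √(-18 + 0)) - 330) = -911*((-3 + √(-18)) - 330) = -911*((-3 + 3*I*√2) - 330) = -911*(-333 + 3*I*√2) = 303363 - 2733*I*√2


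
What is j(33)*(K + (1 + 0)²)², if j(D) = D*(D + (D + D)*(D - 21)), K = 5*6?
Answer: 26163225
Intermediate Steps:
K = 30
j(D) = D*(D + 2*D*(-21 + D)) (j(D) = D*(D + (2*D)*(-21 + D)) = D*(D + 2*D*(-21 + D)))
j(33)*(K + (1 + 0)²)² = (33²*(-41 + 2*33))*(30 + (1 + 0)²)² = (1089*(-41 + 66))*(30 + 1²)² = (1089*25)*(30 + 1)² = 27225*31² = 27225*961 = 26163225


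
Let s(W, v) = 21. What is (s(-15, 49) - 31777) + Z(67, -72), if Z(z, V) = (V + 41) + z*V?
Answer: -36611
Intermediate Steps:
Z(z, V) = 41 + V + V*z (Z(z, V) = (41 + V) + V*z = 41 + V + V*z)
(s(-15, 49) - 31777) + Z(67, -72) = (21 - 31777) + (41 - 72 - 72*67) = -31756 + (41 - 72 - 4824) = -31756 - 4855 = -36611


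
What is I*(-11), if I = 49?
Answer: -539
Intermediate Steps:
I*(-11) = 49*(-11) = -539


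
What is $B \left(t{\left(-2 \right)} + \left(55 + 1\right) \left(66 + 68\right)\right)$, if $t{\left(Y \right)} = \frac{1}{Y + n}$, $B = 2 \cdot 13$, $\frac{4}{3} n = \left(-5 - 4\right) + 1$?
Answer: $\frac{780403}{4} \approx 1.951 \cdot 10^{5}$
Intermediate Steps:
$n = -6$ ($n = \frac{3 \left(\left(-5 - 4\right) + 1\right)}{4} = \frac{3 \left(-9 + 1\right)}{4} = \frac{3}{4} \left(-8\right) = -6$)
$B = 26$
$t{\left(Y \right)} = \frac{1}{-6 + Y}$ ($t{\left(Y \right)} = \frac{1}{Y - 6} = \frac{1}{-6 + Y}$)
$B \left(t{\left(-2 \right)} + \left(55 + 1\right) \left(66 + 68\right)\right) = 26 \left(\frac{1}{-6 - 2} + \left(55 + 1\right) \left(66 + 68\right)\right) = 26 \left(\frac{1}{-8} + 56 \cdot 134\right) = 26 \left(- \frac{1}{8} + 7504\right) = 26 \cdot \frac{60031}{8} = \frac{780403}{4}$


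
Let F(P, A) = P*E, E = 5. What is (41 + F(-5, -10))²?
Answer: 256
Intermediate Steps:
F(P, A) = 5*P (F(P, A) = P*5 = 5*P)
(41 + F(-5, -10))² = (41 + 5*(-5))² = (41 - 25)² = 16² = 256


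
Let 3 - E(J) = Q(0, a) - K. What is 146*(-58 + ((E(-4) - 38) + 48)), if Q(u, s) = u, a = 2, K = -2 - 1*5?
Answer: -7592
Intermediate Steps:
K = -7 (K = -2 - 5 = -7)
E(J) = -4 (E(J) = 3 - (0 - 1*(-7)) = 3 - (0 + 7) = 3 - 1*7 = 3 - 7 = -4)
146*(-58 + ((E(-4) - 38) + 48)) = 146*(-58 + ((-4 - 38) + 48)) = 146*(-58 + (-42 + 48)) = 146*(-58 + 6) = 146*(-52) = -7592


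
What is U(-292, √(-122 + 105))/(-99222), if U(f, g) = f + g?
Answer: 146/49611 - I*√17/99222 ≈ 0.0029429 - 4.1554e-5*I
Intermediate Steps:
U(-292, √(-122 + 105))/(-99222) = (-292 + √(-122 + 105))/(-99222) = (-292 + √(-17))*(-1/99222) = (-292 + I*√17)*(-1/99222) = 146/49611 - I*√17/99222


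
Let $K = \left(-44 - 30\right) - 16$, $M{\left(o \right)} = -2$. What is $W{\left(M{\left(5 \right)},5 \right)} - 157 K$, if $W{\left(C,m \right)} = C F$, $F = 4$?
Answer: $14122$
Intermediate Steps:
$W{\left(C,m \right)} = 4 C$ ($W{\left(C,m \right)} = C 4 = 4 C$)
$K = -90$ ($K = -74 - 16 = -90$)
$W{\left(M{\left(5 \right)},5 \right)} - 157 K = 4 \left(-2\right) - -14130 = -8 + 14130 = 14122$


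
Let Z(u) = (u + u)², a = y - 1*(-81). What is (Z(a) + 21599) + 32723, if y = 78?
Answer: 155446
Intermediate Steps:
a = 159 (a = 78 - 1*(-81) = 78 + 81 = 159)
Z(u) = 4*u² (Z(u) = (2*u)² = 4*u²)
(Z(a) + 21599) + 32723 = (4*159² + 21599) + 32723 = (4*25281 + 21599) + 32723 = (101124 + 21599) + 32723 = 122723 + 32723 = 155446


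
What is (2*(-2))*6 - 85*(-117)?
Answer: 9921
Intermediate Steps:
(2*(-2))*6 - 85*(-117) = -4*6 + 9945 = -24 + 9945 = 9921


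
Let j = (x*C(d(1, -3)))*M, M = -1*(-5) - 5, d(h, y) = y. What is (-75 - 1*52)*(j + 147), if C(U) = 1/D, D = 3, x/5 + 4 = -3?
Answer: -18669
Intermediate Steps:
x = -35 (x = -20 + 5*(-3) = -20 - 15 = -35)
M = 0 (M = 5 - 5 = 0)
C(U) = 1/3
j = 0 (j = -35*1/3*0 = -35/3*0 = 0)
(-75 - 1*52)*(j + 147) = (-75 - 1*52)*(0 + 147) = (-75 - 52)*147 = -127*147 = -18669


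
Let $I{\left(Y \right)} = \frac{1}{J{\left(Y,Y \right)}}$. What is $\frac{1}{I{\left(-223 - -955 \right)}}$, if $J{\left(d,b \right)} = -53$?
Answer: $-53$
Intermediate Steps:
$I{\left(Y \right)} = - \frac{1}{53}$ ($I{\left(Y \right)} = \frac{1}{-53} = - \frac{1}{53}$)
$\frac{1}{I{\left(-223 - -955 \right)}} = \frac{1}{- \frac{1}{53}} = -53$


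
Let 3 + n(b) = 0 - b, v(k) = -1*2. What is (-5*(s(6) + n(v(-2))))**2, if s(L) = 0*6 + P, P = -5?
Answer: 900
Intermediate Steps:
v(k) = -2
s(L) = -5 (s(L) = 0*6 - 5 = 0 - 5 = -5)
n(b) = -3 - b (n(b) = -3 + (0 - b) = -3 - b)
(-5*(s(6) + n(v(-2))))**2 = (-5*(-5 + (-3 - 1*(-2))))**2 = (-5*(-5 + (-3 + 2)))**2 = (-5*(-5 - 1))**2 = (-5*(-6))**2 = 30**2 = 900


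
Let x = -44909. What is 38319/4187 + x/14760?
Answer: 7123669/1166040 ≈ 6.1093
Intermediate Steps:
38319/4187 + x/14760 = 38319/4187 - 44909/14760 = 38319*(1/4187) - 44909*1/14760 = 723/79 - 44909/14760 = 7123669/1166040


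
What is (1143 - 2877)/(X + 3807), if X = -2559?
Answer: -289/208 ≈ -1.3894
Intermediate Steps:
(1143 - 2877)/(X + 3807) = (1143 - 2877)/(-2559 + 3807) = -1734/1248 = -1734*1/1248 = -289/208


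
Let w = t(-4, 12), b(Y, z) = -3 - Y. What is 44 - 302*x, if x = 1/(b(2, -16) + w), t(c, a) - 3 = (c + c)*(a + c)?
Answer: 1603/33 ≈ 48.576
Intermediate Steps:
t(c, a) = 3 + 2*c*(a + c) (t(c, a) = 3 + (c + c)*(a + c) = 3 + (2*c)*(a + c) = 3 + 2*c*(a + c))
w = -61 (w = 3 + 2*(-4)² + 2*12*(-4) = 3 + 2*16 - 96 = 3 + 32 - 96 = -61)
x = -1/66 (x = 1/((-3 - 1*2) - 61) = 1/((-3 - 2) - 61) = 1/(-5 - 61) = 1/(-66) = -1/66 ≈ -0.015152)
44 - 302*x = 44 - 302*(-1/66) = 44 + 151/33 = 1603/33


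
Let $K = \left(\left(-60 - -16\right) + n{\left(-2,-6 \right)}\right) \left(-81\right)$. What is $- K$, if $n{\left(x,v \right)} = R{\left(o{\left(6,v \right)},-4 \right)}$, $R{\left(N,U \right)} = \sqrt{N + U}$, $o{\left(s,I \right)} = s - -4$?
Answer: $-3564 + 81 \sqrt{6} \approx -3365.6$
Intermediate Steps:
$o{\left(s,I \right)} = 4 + s$ ($o{\left(s,I \right)} = s + 4 = 4 + s$)
$n{\left(x,v \right)} = \sqrt{6}$ ($n{\left(x,v \right)} = \sqrt{\left(4 + 6\right) - 4} = \sqrt{10 - 4} = \sqrt{6}$)
$K = 3564 - 81 \sqrt{6}$ ($K = \left(\left(-60 - -16\right) + \sqrt{6}\right) \left(-81\right) = \left(\left(-60 + 16\right) + \sqrt{6}\right) \left(-81\right) = \left(-44 + \sqrt{6}\right) \left(-81\right) = 3564 - 81 \sqrt{6} \approx 3365.6$)
$- K = - (3564 - 81 \sqrt{6}) = -3564 + 81 \sqrt{6}$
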